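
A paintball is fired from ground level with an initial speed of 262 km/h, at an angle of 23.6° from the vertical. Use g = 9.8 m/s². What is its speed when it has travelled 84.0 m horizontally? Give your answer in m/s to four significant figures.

48.23 m/s

Convert: 262 km/h = 262/3.6 = 72.78 m/s.
vₓ = 72.78 sin 23.6° = 29.14 m/s; v_y0 = 72.78 cos 23.6° = 66.69 m/s.
x = vₓ t ⇒ t = 84.0/29.14 = 2.883 s.
Vertical velocity there: v_y = v_y0 − g t = 66.69 − 9.80 × 2.883 = 38.44 m/s.
Speed: √(vₓ² + v_y²) = √(29.14² + 38.44²) = 48.23 m/s.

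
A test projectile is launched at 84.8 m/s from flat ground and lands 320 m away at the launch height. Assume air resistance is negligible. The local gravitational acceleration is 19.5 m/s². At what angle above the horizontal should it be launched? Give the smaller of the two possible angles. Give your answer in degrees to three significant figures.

30.1°

Level-ground range R = v₀² sin(2θ)/g ⇒ sin(2θ) = gR/v₀² = 19.5 × 320 / 84.8² = 0.8677.
2θ = 60.20° or 180° − 60.20° = 119.8°, so θ = 30.10° or 59.90°.
The smaller angle is 30.10°.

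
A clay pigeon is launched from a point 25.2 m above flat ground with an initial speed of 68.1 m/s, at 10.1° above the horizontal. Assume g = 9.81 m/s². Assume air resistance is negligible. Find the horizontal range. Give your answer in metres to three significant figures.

254 m

Horizontal component vₓ = 68.10 cos 10.1° = 67.04 m/s; vertical v_y0 = 68.10 sin 10.1° = 11.94 m/s.
Vertical motion (up positive, ground at y = 0): 4.905 t² − (11.94) t − 25.2 = 0, so t = (11.94 + √(11.94² + 2·9.81·25.2)) / 9.81 = (11.94 + 25.24) / 9.81 = 3.790 s.
Horizontal distance: R = vₓ t = 67.04 × 3.790 = 254.1 m.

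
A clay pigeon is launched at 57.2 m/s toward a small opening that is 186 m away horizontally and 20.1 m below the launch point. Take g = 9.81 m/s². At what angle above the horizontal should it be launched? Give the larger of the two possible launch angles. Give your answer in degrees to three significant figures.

73.6°

Trajectory: y = x tanθ − g x² (1 + tan²θ)/(2v₀²). With x = 186, y = −20.1, v₀ = 57.2, g = 9.81:
51.86 tan²θ − 186 tanθ + (31.76) = 0.
tanθ = [186 ± √(186² − 4 × 51.86 × (31.76))] / (2 × 51.86) = (186 ± 167.4) / 103.7, giving tanθ = 0.1798 or 3.406.
θ = 10.19° or 73.64°; the larger is 73.64°.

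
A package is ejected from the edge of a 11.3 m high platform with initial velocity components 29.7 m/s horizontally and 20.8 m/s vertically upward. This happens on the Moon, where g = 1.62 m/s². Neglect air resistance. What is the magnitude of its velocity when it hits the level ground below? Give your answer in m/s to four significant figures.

With up positive and y = 0 at the ground: y(t) = 11.3 + (20.80) t − 0.8100 t². Setting y = 0 and taking the positive root: t = [20.80 + √(20.80² + 2·1.62·11.3)] / 1.62 = (20.80 + 21.66) / 1.62 = 26.21 s.
Vertical velocity at impact: v_y = v_y0 − g t = 20.80 − 1.62 × 26.21 = −21.66 m/s.
Speed: |v| = √(vₓ² + v_y²) = √(29.70² + 21.66²) = 36.76 m/s.

36.76 m/s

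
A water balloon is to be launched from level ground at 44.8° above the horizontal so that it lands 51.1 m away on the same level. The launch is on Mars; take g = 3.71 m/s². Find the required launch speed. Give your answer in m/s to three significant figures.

13.8 m/s

On level ground R = v₀² sin 2θ / g ⇒ v₀ = √(gR / sin 2θ).
v₀ = √(3.71 × 51.1 / sin 89.60°) = √(189.6 / 1.0000) = √189.59 = 13.77 m/s.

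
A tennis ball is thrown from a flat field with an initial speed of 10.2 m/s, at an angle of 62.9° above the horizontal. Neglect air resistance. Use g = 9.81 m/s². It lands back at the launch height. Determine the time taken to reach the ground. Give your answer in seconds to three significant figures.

Resolve: vₓ = 10.20 cos 62.9° = 4.647 m/s and v_y0 = 10.20 sin 62.9° = 9.080 m/s.
Time of flight on level ground: T = 2 v_y0 / g = 2 × 9.080 / 9.81 = 1.851 s.

1.85 s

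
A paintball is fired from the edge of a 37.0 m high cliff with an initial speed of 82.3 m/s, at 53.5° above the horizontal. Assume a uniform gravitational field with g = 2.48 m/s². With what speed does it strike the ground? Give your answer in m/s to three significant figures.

83.4 m/s

vₓ = 82.30 cos 53.5° = 48.95 m/s; v_y0 = 82.30 sin 53.5° = 66.16 m/s.
The projectile lands when y = 37.0 + (66.16) t − ½·2.48·t² = 0. Positive root: t = (66.16 + √(66.16² + 2·2.48·37.0)) / 2.48 = (66.16 + 67.53) / 2.48 = 53.91 s.
Vertical velocity at impact: v_y = v_y0 − g t = 66.16 − 2.48 × 53.91 = −67.53 m/s.
Speed: |v| = √(vₓ² + v_y²) = √(48.95² + 67.53²) = 83.41 m/s.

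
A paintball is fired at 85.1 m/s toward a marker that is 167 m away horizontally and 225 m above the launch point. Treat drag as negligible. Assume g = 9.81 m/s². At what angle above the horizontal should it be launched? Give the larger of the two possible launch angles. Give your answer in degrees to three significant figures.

81.9°

Trajectory: y = x tanθ − g x² (1 + tan²θ)/(2v₀²). With x = 167, y = 225, v₀ = 85.1, g = 9.81:
18.89 tan²θ − 167 tanθ + (243.9) = 0.
tanθ = [167 ± √(167² − 4 × 18.89 × (243.9))] / (2 × 18.89) = (167 ± 97.27) / 37.78, giving tanθ = 1.846 or 6.995.
θ = 61.55° or 81.86°; the larger is 81.86°.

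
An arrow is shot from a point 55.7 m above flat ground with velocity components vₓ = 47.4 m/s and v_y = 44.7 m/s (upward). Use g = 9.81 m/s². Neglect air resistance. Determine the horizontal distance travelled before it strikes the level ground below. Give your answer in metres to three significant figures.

The projectile lands when y = 55.7 + (44.70) t − ½·9.81·t² = 0. Positive root: t = (44.70 + √(44.70² + 2·9.81·55.7)) / 9.81 = (44.70 + 55.60) / 9.81 = 10.22 s.
Horizontal distance: R = vₓ t = 47.40 × 10.22 = 484.6 m.

485 m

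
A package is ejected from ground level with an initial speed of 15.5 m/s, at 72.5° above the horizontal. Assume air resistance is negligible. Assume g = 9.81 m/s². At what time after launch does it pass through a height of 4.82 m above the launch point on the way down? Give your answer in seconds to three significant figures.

vₓ = 15.50 cos 72.5° = 4.661 m/s; v_y0 = 15.50 sin 72.5° = 14.78 m/s.
Height y(t) = 14.78 t − 4.905 t² = 4.82 gives 4.905 t² − 14.78 t + 4.82 = 0.
Quadratic formula: t = (14.78 ± √123.96) / 9.81 = (14.78 ± 11.13) / 9.81 → t = 0.3720 s or 2.642 s.
The descending-branch root is 2.642 s.

2.64 s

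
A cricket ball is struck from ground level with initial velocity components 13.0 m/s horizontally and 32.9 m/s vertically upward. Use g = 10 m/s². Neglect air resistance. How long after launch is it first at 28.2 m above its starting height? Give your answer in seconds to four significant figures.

1.013 s

Set y = v_y0 t − ½ g t² = 28.2: 5.000 t² − 32.90 t + 28.2 = 0.
Quadratic formula: t = (32.90 ± √518.41) / 10.0 = (32.90 ± 22.77) / 10.0 → t = 1.013 s or 5.567 s.
The first (ascending) time is 1.013 s.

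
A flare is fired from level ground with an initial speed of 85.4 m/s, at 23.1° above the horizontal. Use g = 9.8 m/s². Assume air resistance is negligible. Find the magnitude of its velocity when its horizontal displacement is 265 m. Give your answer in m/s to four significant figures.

78.55 m/s

Horizontal component vₓ = 85.40 cos 23.1° = 78.55 m/s; vertical v_y0 = 85.40 sin 23.1° = 33.51 m/s.
x = vₓ t ⇒ t = 265/78.55 = 3.374 s.
Vertical velocity there: v_y = v_y0 − g t = 33.51 − 9.80 × 3.374 = 0.4450 m/s.
Speed: √(vₓ² + v_y²) = √(78.55² + 0.4450²) = 78.55 m/s.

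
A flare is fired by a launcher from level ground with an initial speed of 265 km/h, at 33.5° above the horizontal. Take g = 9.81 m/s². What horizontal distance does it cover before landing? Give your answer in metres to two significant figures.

Convert: 265 km/h = 265/3.6 = 73.61 m/s.
Resolve: vₓ = 73.61 cos 33.5° = 61.38 m/s and v_y0 = 73.61 sin 33.5° = 40.63 m/s.
Time aloft: T = 2 v_y0 / g = 2 × 40.63 / 9.81 = 8.283 s.
Range: R = vₓ T = 61.38 × 8.283 = 508.4 m.

510 m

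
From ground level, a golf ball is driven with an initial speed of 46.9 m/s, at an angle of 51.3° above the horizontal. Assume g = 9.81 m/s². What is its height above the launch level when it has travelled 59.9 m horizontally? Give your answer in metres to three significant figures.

54.3 m

Resolve: vₓ = 46.90 cos 51.3° = 29.32 m/s and v_y0 = 46.90 sin 51.3° = 36.60 m/s.
Time to reach x = 59.9 m: t = x/vₓ = 59.9/29.32 = 2.043 s.
Height: y = v_y0 t − ½ g t² = 36.60 × 2.043 − 4.905 × 2.043² = 74.77 − 20.47 = 54.30 m.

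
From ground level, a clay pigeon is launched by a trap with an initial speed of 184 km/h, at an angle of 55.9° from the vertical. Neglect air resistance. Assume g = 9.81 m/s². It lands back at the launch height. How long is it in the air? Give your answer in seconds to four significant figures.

5.842 s

Convert: 184 km/h = 184/3.6 = 51.11 m/s.
Resolve: vₓ = 51.11 sin 55.9° = 42.32 m/s and v_y0 = 51.11 cos 55.9° = 28.65 m/s.
Time of flight on level ground: T = 2 v_y0 / g = 2 × 28.65 / 9.81 = 5.842 s.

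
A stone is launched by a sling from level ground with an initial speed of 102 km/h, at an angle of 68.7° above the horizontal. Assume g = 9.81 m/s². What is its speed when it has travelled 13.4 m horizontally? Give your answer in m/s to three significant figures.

17.1 m/s

Convert: 102 km/h = 102/3.6 = 28.33 m/s.
Resolve: vₓ = 28.33 cos 68.7° = 10.29 m/s and v_y0 = 28.33 sin 68.7° = 26.40 m/s.
x = vₓ t ⇒ t = 13.4/10.29 = 1.302 s.
Vertical velocity there: v_y = v_y0 − g t = 26.40 − 9.81 × 1.302 = 13.63 m/s.
Speed: √(vₓ² + v_y²) = √(10.29² + 13.63²) = 17.08 m/s.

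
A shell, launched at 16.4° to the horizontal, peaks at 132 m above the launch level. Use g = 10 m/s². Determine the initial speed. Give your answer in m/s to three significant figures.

At the peak v_y = 0, so v_y0 = √(2gH) = √(2 × 10.0 × 132) = 51.38 m/s.
v_y0 = v₀ sin θ ⇒ v₀ = 51.38 / sin 16.4° = 182.0 m/s.

182 m/s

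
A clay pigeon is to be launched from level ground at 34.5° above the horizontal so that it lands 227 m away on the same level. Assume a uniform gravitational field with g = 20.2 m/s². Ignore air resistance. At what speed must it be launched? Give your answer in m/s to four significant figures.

70.08 m/s

On level ground R = v₀² sin 2θ / g ⇒ v₀ = √(gR / sin 2θ).
v₀ = √(20.2 × 227 / sin 69.00°) = √(4585 / 0.9336) = √4911.6 = 70.08 m/s.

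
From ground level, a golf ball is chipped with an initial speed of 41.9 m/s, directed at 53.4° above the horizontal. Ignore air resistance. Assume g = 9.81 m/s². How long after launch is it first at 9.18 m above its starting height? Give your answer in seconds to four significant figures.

0.2847 s

Components: vₓ = 41.90 cos 53.4° = 24.98 m/s, v_y0 = 41.90 sin 53.4° = 33.64 m/s.
Set y = v_y0 t − ½ g t² = 9.18: 4.905 t² − 33.64 t + 9.18 = 0.
t = [33.64 ± √(33.64² − 2·9.81·9.18)] / 9.81 = (33.64 ± 30.84) / 9.81, so t = 0.2847 s or t = 6.573 s.
The first (ascending) time is 0.2847 s.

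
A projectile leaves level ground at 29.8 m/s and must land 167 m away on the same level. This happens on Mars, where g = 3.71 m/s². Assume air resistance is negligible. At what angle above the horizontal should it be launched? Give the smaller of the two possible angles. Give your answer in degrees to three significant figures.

From R = (v₀²/g) sin 2θ: sin 2θ = 3.71 × 167 / 888.04 = 0.6977.
2θ = 44.24° or 180° − 44.24° = 135.8°, so θ = 22.12° or 67.88°.
The smaller angle is 22.12°.

22.1°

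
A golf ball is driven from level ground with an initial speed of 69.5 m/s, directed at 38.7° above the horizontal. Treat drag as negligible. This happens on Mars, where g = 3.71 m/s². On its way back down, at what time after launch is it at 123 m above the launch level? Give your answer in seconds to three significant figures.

vₓ = 69.50 cos 38.7° = 54.24 m/s; v_y0 = 69.50 sin 38.7° = 43.45 m/s.
Set y = v_y0 t − ½ g t² = 123: 1.855 t² − 43.45 t + 123 = 0.
t = [43.45 ± √(43.45² − 2·3.71·123)] / 3.71 = (43.45 ± 31.23) / 3.71, so t = 3.294 s or t = 20.13 s.
The descending-branch root is 20.13 s.

20.1 s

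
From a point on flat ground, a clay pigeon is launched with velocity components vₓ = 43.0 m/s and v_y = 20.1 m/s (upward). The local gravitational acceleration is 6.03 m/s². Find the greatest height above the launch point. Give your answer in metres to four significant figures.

At the apex v_y = 0, so H = v_y0²/(2g) = 20.10²/12.06 = 33.50 m.

33.50 m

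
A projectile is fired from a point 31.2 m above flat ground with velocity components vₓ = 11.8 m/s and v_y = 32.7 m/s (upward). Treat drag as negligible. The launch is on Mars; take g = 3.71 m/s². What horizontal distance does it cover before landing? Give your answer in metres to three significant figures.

219 m

The projectile lands when y = 31.2 + (32.70) t − ½·3.71·t² = 0. Positive root: t = (32.70 + √(32.70² + 2·3.71·31.2)) / 3.71 = (32.70 + 36.07) / 3.71 = 18.54 s.
Horizontal distance: R = vₓ t = 11.80 × 18.54 = 218.7 m.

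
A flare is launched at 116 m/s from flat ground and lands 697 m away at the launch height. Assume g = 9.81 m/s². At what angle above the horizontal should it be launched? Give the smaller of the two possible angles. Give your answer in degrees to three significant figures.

R = v₀² sin 2θ / g gives sin 2θ = gR/v₀² = 9.81·697/116² = 0.5081.
2θ = 30.54° or 180° − 30.54° = 149.5°, so θ = 15.27° or 74.73°.
The smaller angle is 15.27°.

15.3°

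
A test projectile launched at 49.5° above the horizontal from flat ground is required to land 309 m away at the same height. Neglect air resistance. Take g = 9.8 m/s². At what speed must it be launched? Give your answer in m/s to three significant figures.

Level-ground range: R = v₀² sin(2θ)/g, so v₀ = √(gR / sin 2θ).
v₀ = √(9.80 × 309 / sin 99.00°) = √(3028 / 0.9877) = √3065.9 = 55.37 m/s.

55.4 m/s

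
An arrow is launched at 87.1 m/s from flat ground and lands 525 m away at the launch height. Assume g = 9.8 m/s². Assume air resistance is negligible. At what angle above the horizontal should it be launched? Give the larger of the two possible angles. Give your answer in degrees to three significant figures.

68.6°

From R = (v₀²/g) sin 2θ: sin 2θ = 9.80 × 525 / 7586.4 = 0.6782.
2θ = 42.70° or 180° − 42.70° = 137.3°, so θ = 21.35° or 68.65°.
The larger angle is 68.65°.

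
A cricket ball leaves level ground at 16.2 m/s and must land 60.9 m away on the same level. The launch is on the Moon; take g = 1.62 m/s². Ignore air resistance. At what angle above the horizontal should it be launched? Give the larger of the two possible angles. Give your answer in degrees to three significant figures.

From R = (v₀²/g) sin 2θ: sin 2θ = 1.62 × 60.9 / 262.44 = 0.3759.
2θ = 22.08° or 180° − 22.08° = 157.9°, so θ = 11.04° or 78.96°.
The larger angle is 78.96°.

79.0°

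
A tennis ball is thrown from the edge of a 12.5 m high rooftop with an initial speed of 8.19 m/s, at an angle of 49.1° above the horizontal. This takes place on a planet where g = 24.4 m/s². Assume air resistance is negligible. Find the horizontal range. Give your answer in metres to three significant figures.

Horizontal component vₓ = 8.190 cos 49.1° = 5.362 m/s; vertical v_y0 = 8.190 sin 49.1° = 6.190 m/s.
Vertical motion (up positive, ground at y = 0): 12.20 t² − (6.190) t − 12.5 = 0, so t = (6.190 + √(6.190² + 2·24.4·12.5)) / 24.4 = (6.190 + 25.46) / 24.4 = 1.297 s.
Horizontal distance: R = vₓ t = 5.362 × 1.297 = 6.956 m.

6.96 m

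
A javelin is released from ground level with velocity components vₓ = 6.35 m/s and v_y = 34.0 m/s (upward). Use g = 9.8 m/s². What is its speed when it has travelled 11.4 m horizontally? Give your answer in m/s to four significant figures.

At x = 11.4 m, t = x/vₓ = 11.4/6.350 = 1.795 s.
Vertical velocity there: v_y = v_y0 − g t = 34.00 − 9.80 × 1.795 = 16.41 m/s.
Speed: √(vₓ² + v_y²) = √(6.350² + 16.41²) = 17.59 m/s.

17.59 m/s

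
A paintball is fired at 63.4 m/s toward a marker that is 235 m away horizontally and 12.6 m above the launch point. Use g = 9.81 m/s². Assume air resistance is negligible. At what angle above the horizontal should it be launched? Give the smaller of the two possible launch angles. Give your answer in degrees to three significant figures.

Trajectory: y = x tanθ − g x² (1 + tan²θ)/(2v₀²). With x = 235, y = 12.6, v₀ = 63.4, g = 9.81:
67.39 tan²θ − 235 tanθ + (79.99) = 0.
tanθ = [235 ± √(235² − 4 × 67.39 × (79.99))] / (2 × 67.39) = (235 ± 183.5) / 134.8, giving tanθ = 0.3823 or 3.105.
θ = 20.92° or 72.15°; the smaller is 20.92°.

20.9°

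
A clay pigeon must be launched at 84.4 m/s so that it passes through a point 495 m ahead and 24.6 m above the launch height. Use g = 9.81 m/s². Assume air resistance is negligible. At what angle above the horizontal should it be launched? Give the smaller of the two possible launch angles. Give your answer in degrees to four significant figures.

Trajectory: y = x tanθ − g x² (1 + tan²θ)/(2v₀²). With x = 495, y = 24.6, v₀ = 84.4, g = 9.81:
168.7 tan²θ − 495 tanθ + (193.3) = 0.
tanθ = [495 ± √(495² − 4 × 168.7 × (193.3))] / (2 × 168.7) = (495 ± 338.5) / 337.4, giving tanθ = 0.4639 or 2.470.
θ = 24.89° or 67.96°; the smaller is 24.89°.

24.89°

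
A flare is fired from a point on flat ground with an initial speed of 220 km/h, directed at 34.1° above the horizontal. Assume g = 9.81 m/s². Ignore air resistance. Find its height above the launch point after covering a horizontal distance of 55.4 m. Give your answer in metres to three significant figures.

Convert: 220 km/h = 220/3.6 = 61.11 m/s.
Horizontal component vₓ = 61.11 cos 34.1° = 50.60 m/s; vertical v_y0 = 61.11 sin 34.1° = 34.26 m/s.
Time to reach x = 55.4 m: t = x/vₓ = 55.4/50.60 = 1.095 s.
Height: y = v_y0 t − ½ g t² = 34.26 × 1.095 − 4.905 × 1.095² = 37.51 − 5.879 = 31.63 m.

31.6 m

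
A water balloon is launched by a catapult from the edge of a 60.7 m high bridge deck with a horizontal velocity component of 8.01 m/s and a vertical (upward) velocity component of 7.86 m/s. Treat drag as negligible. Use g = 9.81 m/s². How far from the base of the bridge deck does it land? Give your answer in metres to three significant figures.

35.3 m

With up positive and y = 0 at the ground: y(t) = 60.7 + (7.860) t − 4.905 t². Setting y = 0 and taking the positive root: t = [7.860 + √(7.860² + 2·9.81·60.7)] / 9.81 = (7.860 + 35.39) / 9.81 = 4.409 s.
Horizontal distance: R = vₓ t = 8.010 × 4.409 = 35.32 m.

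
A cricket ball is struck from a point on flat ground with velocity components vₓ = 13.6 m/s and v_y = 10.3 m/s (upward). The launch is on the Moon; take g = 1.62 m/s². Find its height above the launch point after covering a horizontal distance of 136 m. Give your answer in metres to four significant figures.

22.00 m

x = vₓ t ⇒ t = 136/13.60 = 10.00 s.
Height: y = v_y0 t − ½ g t² = 10.30 × 10.00 − 0.8100 × 10.00² = 103.0 − 81.00 = 22.00 m.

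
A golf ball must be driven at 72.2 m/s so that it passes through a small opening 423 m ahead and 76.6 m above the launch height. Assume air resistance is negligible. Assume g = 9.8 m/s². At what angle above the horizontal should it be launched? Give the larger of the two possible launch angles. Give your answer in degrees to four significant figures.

58.19°

Trajectory: y = x tanθ − g x² (1 + tan²θ)/(2v₀²). With x = 423, y = 76.6, v₀ = 72.2, g = 9.80:
168.2 tan²θ − 423 tanθ + (244.8) = 0.
tanθ = [423 ± √(423² − 4 × 168.2 × (244.8))] / (2 × 168.2) = (423 ± 119.3) / 336.4, giving tanθ = 0.9027 or 1.612.
θ = 42.07° or 58.19°; the larger is 58.19°.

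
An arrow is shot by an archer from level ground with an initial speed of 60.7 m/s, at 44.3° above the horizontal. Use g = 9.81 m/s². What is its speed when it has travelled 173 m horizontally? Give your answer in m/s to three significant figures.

43.6 m/s

Components: vₓ = 60.70 cos 44.3° = 43.44 m/s, v_y0 = 60.70 sin 44.3° = 42.39 m/s.
Time to reach x = 173 m: t = x/vₓ = 173/43.44 = 3.982 s.
Vertical velocity there: v_y = v_y0 − g t = 42.39 − 9.81 × 3.982 = 3.328 m/s.
Speed: √(vₓ² + v_y²) = √(43.44² + 3.328²) = 43.57 m/s.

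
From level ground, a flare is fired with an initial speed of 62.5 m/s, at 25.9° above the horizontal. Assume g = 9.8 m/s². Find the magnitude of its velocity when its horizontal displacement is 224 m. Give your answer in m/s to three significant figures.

57.4 m/s

Horizontal component vₓ = 62.50 cos 25.9° = 56.22 m/s; vertical v_y0 = 62.50 sin 25.9° = 27.30 m/s.
At x = 224 m, t = x/vₓ = 224/56.22 = 3.984 s.
Vertical velocity there: v_y = v_y0 − g t = 27.30 − 9.80 × 3.984 = −11.74 m/s.
Speed: √(vₓ² + v_y²) = √(56.22² + 11.74²) = 57.44 m/s.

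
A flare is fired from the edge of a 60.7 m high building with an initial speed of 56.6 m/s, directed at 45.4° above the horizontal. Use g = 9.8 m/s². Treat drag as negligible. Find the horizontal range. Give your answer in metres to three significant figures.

Resolve: vₓ = 56.60 cos 45.4° = 39.74 m/s and v_y0 = 56.60 sin 45.4° = 40.30 m/s.
The projectile lands when y = 60.7 + (40.30) t − ½·9.80·t² = 0. Positive root: t = (40.30 + √(40.30² + 2·9.80·60.7)) / 9.80 = (40.30 + 53.05) / 9.80 = 9.525 s.
Horizontal distance: R = vₓ t = 39.74 × 9.525 = 378.5 m.

379 m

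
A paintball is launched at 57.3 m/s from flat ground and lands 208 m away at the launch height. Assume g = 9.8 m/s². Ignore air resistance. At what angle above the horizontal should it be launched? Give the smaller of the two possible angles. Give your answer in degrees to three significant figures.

Level-ground range R = v₀² sin(2θ)/g ⇒ sin(2θ) = gR/v₀² = 9.80 × 208 / 57.3² = 0.6208.
2θ = 38.38° or 180° − 38.38° = 141.6°, so θ = 19.19° or 70.81°.
The smaller angle is 19.19°.

19.2°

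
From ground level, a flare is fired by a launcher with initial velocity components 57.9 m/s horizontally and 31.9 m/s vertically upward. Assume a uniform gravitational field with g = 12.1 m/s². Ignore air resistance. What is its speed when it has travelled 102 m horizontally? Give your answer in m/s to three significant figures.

Time to reach x = 102 m: t = x/vₓ = 102/57.90 = 1.762 s.
Vertical velocity there: v_y = v_y0 − g t = 31.90 − 12.1 × 1.762 = 10.58 m/s.
Speed: √(vₓ² + v_y²) = √(57.90² + 10.58²) = 58.86 m/s.

58.9 m/s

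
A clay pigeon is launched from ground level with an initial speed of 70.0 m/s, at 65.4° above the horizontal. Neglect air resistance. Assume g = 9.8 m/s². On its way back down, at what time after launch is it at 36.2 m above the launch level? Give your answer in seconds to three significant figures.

12.4 s

vₓ = 70.00 cos 65.4° = 29.14 m/s; v_y0 = 70.00 sin 65.4° = 63.65 m/s.
Require v_y0 t − ½ g t² = 36.2, i.e. 4.900 t² − 63.65 t + 36.2 = 0.
Quadratic formula: t = (63.65 ± √3341.4) / 9.80 = (63.65 ± 57.80) / 9.80 → t = 0.5961 s or 12.39 s.
The descending-branch root is 12.39 s.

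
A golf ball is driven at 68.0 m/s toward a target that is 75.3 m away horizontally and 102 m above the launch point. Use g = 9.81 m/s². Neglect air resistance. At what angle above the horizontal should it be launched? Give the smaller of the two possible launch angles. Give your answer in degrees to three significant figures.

Trajectory: y = x tanθ − g x² (1 + tan²θ)/(2v₀²). With x = 75.3, y = 102, v₀ = 68.0, g = 9.81:
6.015 tan²θ − 75.3 tanθ + (108.0) = 0.
tanθ = [75.3 ± √(75.3² − 4 × 6.015 × (108.0))] / (2 × 6.015) = (75.3 ± 55.42) / 12.03, giving tanθ = 1.653 or 10.87.
θ = 58.82° or 84.74°; the smaller is 58.82°.

58.8°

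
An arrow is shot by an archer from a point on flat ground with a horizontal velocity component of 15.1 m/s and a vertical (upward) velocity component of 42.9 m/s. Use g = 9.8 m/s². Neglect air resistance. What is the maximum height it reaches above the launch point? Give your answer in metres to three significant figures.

At the apex v_y = 0, so H = v_y0²/(2g) = 42.90²/19.60 = 93.90 m.

93.9 m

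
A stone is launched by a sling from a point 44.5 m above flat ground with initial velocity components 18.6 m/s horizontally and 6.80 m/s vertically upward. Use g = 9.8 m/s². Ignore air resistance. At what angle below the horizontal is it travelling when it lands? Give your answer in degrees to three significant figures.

The projectile lands when y = 44.5 + (6.800) t − ½·9.80·t² = 0. Positive root: t = (6.800 + √(6.800² + 2·9.80·44.5)) / 9.80 = (6.800 + 30.31) / 9.80 = 3.786 s.
At impact: v_y = v_y0 − g t = −30.31 m/s; vₓ = 18.60 m/s.
Angle below horizontal: arctan(|v_y|/vₓ) = arctan(30.31/18.60) = 58.46°.

58.5°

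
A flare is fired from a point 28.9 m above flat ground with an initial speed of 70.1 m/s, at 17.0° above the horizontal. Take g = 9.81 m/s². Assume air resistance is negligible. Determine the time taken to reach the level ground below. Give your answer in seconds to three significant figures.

5.29 s

Horizontal component vₓ = 70.10 cos 17.0° = 67.04 m/s; vertical v_y0 = 70.10 sin 17.0° = 20.50 m/s.
Vertical motion (up positive, ground at y = 0): 4.905 t² − (20.50) t − 28.9 = 0, so t = (20.50 + √(20.50² + 2·9.81·28.9)) / 9.81 = (20.50 + 31.42) / 9.81 = 5.292 s.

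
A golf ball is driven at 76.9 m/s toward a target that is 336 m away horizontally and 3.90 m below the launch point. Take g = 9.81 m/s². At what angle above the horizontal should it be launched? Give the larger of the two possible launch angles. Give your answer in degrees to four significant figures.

73.13°

Trajectory: y = x tanθ − g x² (1 + tan²θ)/(2v₀²). With x = 336, y = −3.90, v₀ = 76.9, g = 9.81:
93.64 tan²θ − 336 tanθ + (89.74) = 0.
tanθ = [336 ± √(336² − 4 × 93.64 × (89.74))] / (2 × 93.64) = (336 ± 281.6) / 187.3, giving tanθ = 0.2906 or 3.298.
θ = 16.21° or 73.13°; the larger is 73.13°.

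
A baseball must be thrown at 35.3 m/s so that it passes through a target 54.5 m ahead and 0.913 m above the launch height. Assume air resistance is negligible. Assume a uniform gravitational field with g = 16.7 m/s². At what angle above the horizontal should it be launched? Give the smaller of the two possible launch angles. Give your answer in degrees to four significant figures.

Trajectory: y = x tanθ − g x² (1 + tan²θ)/(2v₀²). With x = 54.5, y = 0.913, v₀ = 35.3, g = 16.7:
19.90 tan²θ − 54.5 tanθ + (20.82) = 0.
tanθ = [54.5 ± √(54.5² − 4 × 19.90 × (20.82))] / (2 × 19.90) = (54.5 ± 36.23) / 39.81, giving tanθ = 0.4588 or 2.279.
θ = 24.65° or 66.31°; the smaller is 24.65°.

24.65°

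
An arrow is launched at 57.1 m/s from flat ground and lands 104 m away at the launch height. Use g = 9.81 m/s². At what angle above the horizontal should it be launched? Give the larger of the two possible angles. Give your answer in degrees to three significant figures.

From R = (v₀²/g) sin 2θ: sin 2θ = 9.81 × 104 / 3260.4 = 0.3129.
2θ = 18.24° or 180° − 18.24° = 161.8°, so θ = 9.118° or 80.88°.
The larger angle is 80.88°.

80.9°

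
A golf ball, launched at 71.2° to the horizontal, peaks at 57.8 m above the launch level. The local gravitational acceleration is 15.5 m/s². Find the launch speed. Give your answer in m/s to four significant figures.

44.72 m/s

At the peak v_y = 0, so v_y0 = √(2gH) = √(2 × 15.5 × 57.8) = 42.33 m/s.
v_y0 = v₀ sin θ ⇒ v₀ = 42.33 / sin 71.2° = 44.72 m/s.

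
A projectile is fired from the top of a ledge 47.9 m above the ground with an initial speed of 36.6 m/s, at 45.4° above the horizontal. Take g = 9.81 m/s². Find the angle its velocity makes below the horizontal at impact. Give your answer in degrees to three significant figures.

Horizontal component vₓ = 36.60 cos 45.4° = 25.70 m/s; vertical v_y0 = 36.60 sin 45.4° = 26.06 m/s.
The projectile lands when y = 47.9 + (26.06) t − ½·9.81·t² = 0. Positive root: t = (26.06 + √(26.06² + 2·9.81·47.9)) / 9.81 = (26.06 + 40.24) / 9.81 = 6.758 s.
At impact: v_y = v_y0 − g t = −40.24 m/s; vₓ = 25.70 m/s.
Angle below horizontal: arctan(|v_y|/vₓ) = arctan(40.24/25.70) = 57.43°.

57.4°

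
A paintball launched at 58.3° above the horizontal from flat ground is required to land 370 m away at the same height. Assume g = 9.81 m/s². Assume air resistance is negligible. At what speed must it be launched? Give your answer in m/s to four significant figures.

63.71 m/s

From R = (v₀² / g) sin 2θ: v₀ = √(gR / sin 2θ).
v₀ = √(9.81 × 370 / sin 116.6°) = √(3630 / 0.8942) = √4059.4 = 63.71 m/s.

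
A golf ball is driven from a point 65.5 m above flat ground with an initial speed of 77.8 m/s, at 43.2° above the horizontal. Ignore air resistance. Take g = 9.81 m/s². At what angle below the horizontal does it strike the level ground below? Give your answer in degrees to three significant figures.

Resolve: vₓ = 77.80 cos 43.2° = 56.71 m/s and v_y0 = 77.80 sin 43.2° = 53.26 m/s.
Vertical motion (up positive, ground at y = 0): 4.905 t² − (53.26) t − 65.5 = 0, so t = (53.26 + √(53.26² + 2·9.81·65.5)) / 9.81 = (53.26 + 64.20) / 9.81 = 11.97 s.
At impact: v_y = v_y0 − g t = −64.20 m/s; vₓ = 56.71 m/s.
Angle below horizontal: arctan(|v_y|/vₓ) = arctan(64.20/56.71) = 48.54°.

48.5°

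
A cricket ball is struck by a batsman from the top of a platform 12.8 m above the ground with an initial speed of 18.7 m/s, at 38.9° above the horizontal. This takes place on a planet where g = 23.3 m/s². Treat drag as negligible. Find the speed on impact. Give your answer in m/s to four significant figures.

vₓ = 18.70 cos 38.9° = 14.55 m/s; v_y0 = 18.70 sin 38.9° = 11.74 m/s.
With up positive and y = 0 at the ground: y(t) = 12.8 + (11.74) t − 11.65 t². Setting y = 0 and taking the positive root: t = [11.74 + √(11.74² + 2·23.3·12.8)] / 23.3 = (11.74 + 27.10) / 23.3 = 1.667 s.
Vertical velocity at impact: v_y = v_y0 − g t = 11.74 − 23.3 × 1.667 = −27.10 m/s.
Speed: |v| = √(vₓ² + v_y²) = √(14.55² + 27.10²) = 30.76 m/s.

30.76 m/s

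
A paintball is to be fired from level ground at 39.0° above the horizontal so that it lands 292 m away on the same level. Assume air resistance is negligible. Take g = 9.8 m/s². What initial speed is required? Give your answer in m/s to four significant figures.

From R = (v₀² / g) sin 2θ: v₀ = √(gR / sin 2θ).
v₀ = √(9.80 × 292 / sin 78.00°) = √(2862 / 0.9781) = √2925.5 = 54.09 m/s.

54.09 m/s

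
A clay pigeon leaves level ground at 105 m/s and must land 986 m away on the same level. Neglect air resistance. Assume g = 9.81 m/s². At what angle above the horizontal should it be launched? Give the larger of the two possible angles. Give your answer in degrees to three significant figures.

Level-ground range R = v₀² sin(2θ)/g ⇒ sin(2θ) = gR/v₀² = 9.81 × 986 / 105² = 0.8773.
2θ = 61.32° or 180° − 61.32° = 118.7°, so θ = 30.66° or 59.34°.
The larger angle is 59.34°.

59.3°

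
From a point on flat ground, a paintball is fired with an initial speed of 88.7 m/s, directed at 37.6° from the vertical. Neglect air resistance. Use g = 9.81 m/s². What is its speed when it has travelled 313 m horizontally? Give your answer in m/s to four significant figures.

vₓ = 88.70 sin 37.6° = 54.12 m/s; v_y0 = 88.70 cos 37.6° = 70.28 m/s.
Time to reach x = 313 m: t = x/vₓ = 313/54.12 = 5.783 s.
Vertical velocity there: v_y = v_y0 − g t = 70.28 − 9.81 × 5.783 = 13.54 m/s.
Speed: √(vₓ² + v_y²) = √(54.12² + 13.54²) = 55.79 m/s.

55.79 m/s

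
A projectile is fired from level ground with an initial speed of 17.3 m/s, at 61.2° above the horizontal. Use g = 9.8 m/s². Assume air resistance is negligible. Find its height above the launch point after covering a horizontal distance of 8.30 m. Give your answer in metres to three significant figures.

vₓ = 17.30 cos 61.2° = 8.334 m/s; v_y0 = 17.30 sin 61.2° = 15.16 m/s.
At x = 8.30 m, t = x/vₓ = 8.30/8.334 = 0.9959 s.
Height: y = v_y0 t − ½ g t² = 15.16 × 0.9959 − 4.900 × 0.9959² = 15.10 − 4.860 = 10.24 m.

10.2 m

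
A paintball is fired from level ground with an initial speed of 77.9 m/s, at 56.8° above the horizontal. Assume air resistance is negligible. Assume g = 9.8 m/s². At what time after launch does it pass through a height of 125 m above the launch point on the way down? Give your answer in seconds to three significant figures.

vₓ = 77.90 cos 56.8° = 42.66 m/s; v_y0 = 77.90 sin 56.8° = 65.18 m/s.
Set y = v_y0 t − ½ g t² = 125: 4.900 t² − 65.18 t + 125 = 0.
t = [65.18 ± √(65.18² − 2·9.80·125)] / 9.80 = (65.18 ± 42.41) / 9.80, so t = 2.323 s or t = 10.98 s.
The descending-branch root is 10.98 s.

11.0 s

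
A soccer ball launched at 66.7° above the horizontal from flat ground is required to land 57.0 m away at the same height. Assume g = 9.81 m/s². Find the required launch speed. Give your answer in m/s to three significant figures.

27.7 m/s

From R = (v₀² / g) sin 2θ: v₀ = √(gR / sin 2θ).
v₀ = √(9.81 × 57.0 / sin 133.4°) = √(559.2 / 0.7266) = √769.60 = 27.74 m/s.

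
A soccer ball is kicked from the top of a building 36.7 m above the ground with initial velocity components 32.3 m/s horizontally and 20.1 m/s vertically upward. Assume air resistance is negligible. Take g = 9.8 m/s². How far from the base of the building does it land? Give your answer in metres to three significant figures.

With up positive and y = 0 at the ground: y(t) = 36.7 + (20.10) t − 4.900 t². Setting y = 0 and taking the positive root: t = [20.10 + √(20.10² + 2·9.80·36.7)] / 9.80 = (20.10 + 33.52) / 9.80 = 5.471 s.
Horizontal distance: R = vₓ t = 32.30 × 5.471 = 176.7 m.

177 m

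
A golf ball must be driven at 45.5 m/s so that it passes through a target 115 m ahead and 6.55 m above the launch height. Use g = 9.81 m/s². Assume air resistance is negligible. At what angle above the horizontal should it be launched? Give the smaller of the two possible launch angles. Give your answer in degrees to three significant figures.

20.1°

Trajectory: y = x tanθ − g x² (1 + tan²θ)/(2v₀²). With x = 115, y = 6.55, v₀ = 45.5, g = 9.81:
31.33 tan²θ − 115 tanθ + (37.88) = 0.
tanθ = [115 ± √(115² − 4 × 31.33 × (37.88))] / (2 × 31.33) = (115 ± 92.07) / 62.67, giving tanθ = 0.3659 or 3.304.
θ = 20.10° or 73.16°; the smaller is 20.10°.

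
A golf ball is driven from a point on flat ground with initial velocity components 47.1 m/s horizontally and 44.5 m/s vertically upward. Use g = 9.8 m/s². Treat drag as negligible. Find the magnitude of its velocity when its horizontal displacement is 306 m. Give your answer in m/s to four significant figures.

x = vₓ t ⇒ t = 306/47.10 = 6.497 s.
Vertical velocity there: v_y = v_y0 − g t = 44.50 − 9.80 × 6.497 = −19.17 m/s.
Speed: √(vₓ² + v_y²) = √(47.10² + 19.17²) = 50.85 m/s.

50.85 m/s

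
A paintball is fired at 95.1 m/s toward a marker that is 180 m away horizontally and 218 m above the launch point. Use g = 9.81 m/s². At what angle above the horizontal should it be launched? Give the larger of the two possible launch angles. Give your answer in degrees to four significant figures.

83.45°

Trajectory: y = x tanθ − g x² (1 + tan²θ)/(2v₀²). With x = 180, y = 218, v₀ = 95.1, g = 9.81:
17.57 tan²θ − 180 tanθ + (235.6) = 0.
tanθ = [180 ± √(180² − 4 × 17.57 × (235.6))] / (2 × 17.57) = (180 ± 125.9) / 35.14, giving tanθ = 1.540 or 8.703.
θ = 57.01° or 83.45°; the larger is 83.45°.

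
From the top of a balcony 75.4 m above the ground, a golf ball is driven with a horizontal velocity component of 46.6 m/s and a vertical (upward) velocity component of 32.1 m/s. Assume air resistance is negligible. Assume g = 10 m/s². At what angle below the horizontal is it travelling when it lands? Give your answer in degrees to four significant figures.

47.23°

Vertical motion (up positive, ground at y = 0): 5.000 t² − (32.10) t − 75.4 = 0, so t = (32.10 + √(32.10² + 2·10.0·75.4)) / 10.0 = (32.10 + 50.38) / 10.0 = 8.248 s.
At impact: v_y = v_y0 − g t = −50.38 m/s; vₓ = 46.60 m/s.
Angle below horizontal: arctan(|v_y|/vₓ) = arctan(50.38/46.60) = 47.23°.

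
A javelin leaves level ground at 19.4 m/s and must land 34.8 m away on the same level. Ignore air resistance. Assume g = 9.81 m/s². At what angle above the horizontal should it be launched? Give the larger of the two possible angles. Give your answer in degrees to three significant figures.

From R = (v₀²/g) sin 2θ: sin 2θ = 9.81 × 34.8 / 376.36 = 0.9071.
2θ = 65.10° or 180° − 65.10° = 114.9°, so θ = 32.55° or 57.45°.
The larger angle is 57.45°.

57.4°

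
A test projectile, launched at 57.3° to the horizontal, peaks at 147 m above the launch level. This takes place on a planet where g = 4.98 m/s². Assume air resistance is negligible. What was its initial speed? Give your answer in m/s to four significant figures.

At the peak v_y = 0, so v_y0 = √(2gH) = √(2 × 4.98 × 147) = 38.26 m/s.
v_y0 = v₀ sin θ ⇒ v₀ = 38.26 / sin 57.3° = 45.47 m/s.

45.47 m/s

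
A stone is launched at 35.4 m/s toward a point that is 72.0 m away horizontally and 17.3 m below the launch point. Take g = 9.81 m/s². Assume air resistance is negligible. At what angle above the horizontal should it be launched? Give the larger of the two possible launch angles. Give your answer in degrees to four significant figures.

74.08°

Trajectory: y = x tanθ − g x² (1 + tan²θ)/(2v₀²). With x = 72.0, y = −17.3, v₀ = 35.4, g = 9.81:
20.29 tan²θ − 72.0 tanθ + (2.991) = 0.
tanθ = [72.0 ± √(72.0² − 4 × 20.29 × (2.991))] / (2 × 20.29) = (72.0 ± 70.29) / 40.58, giving tanθ = 0.04204 or 3.506.
θ = 2.407° or 74.08°; the larger is 74.08°.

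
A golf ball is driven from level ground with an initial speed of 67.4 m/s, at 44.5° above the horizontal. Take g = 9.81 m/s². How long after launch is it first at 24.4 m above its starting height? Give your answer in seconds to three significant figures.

vₓ = 67.40 cos 44.5° = 48.07 m/s; v_y0 = 67.40 sin 44.5° = 47.24 m/s.
Require v_y0 t − ½ g t² = 24.4, i.e. 4.905 t² − 47.24 t + 24.4 = 0.
t = [47.24 ± √(47.24² − 2·9.81·24.4)] / 9.81 = (47.24 ± 41.87) / 9.81, so t = 0.5476 s or t = 9.084 s.
The first (ascending) time is 0.5476 s.

0.548 s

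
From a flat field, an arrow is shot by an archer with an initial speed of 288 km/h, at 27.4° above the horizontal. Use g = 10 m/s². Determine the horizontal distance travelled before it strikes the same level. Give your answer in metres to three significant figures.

Convert: 288 km/h = 288/3.6 = 80.00 m/s.
Resolve: vₓ = 80.00 cos 27.4° = 71.03 m/s and v_y0 = 80.00 sin 27.4° = 36.82 m/s.
Flight time T = 2 v_y0 / g = 7.363 s.
Range: R = vₓ T = 71.03 × 7.363 = 523.0 m.

523 m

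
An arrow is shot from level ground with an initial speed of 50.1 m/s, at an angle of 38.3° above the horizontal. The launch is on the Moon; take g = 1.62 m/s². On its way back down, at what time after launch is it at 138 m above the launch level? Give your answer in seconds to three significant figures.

33.2 s

Horizontal component vₓ = 50.10 cos 38.3° = 39.32 m/s; vertical v_y0 = 50.10 sin 38.3° = 31.05 m/s.
Set y = v_y0 t − ½ g t² = 138: 0.8100 t² − 31.05 t + 138 = 0.
t = [31.05 ± √(31.05² − 2·1.62·138)] / 1.62 = (31.05 ± 22.74) / 1.62, so t = 5.131 s or t = 33.20 s.
The descending-branch root is 33.20 s.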